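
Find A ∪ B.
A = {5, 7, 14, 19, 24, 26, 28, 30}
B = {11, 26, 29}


A ∪ B = all elements in A or B (or both)
A = {5, 7, 14, 19, 24, 26, 28, 30}
B = {11, 26, 29}
A ∪ B = {5, 7, 11, 14, 19, 24, 26, 28, 29, 30}

A ∪ B = {5, 7, 11, 14, 19, 24, 26, 28, 29, 30}


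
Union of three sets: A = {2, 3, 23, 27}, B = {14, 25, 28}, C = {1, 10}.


A ∪ B = {2, 3, 14, 23, 25, 27, 28}
(A ∪ B) ∪ C = {1, 2, 3, 10, 14, 23, 25, 27, 28}

A ∪ B ∪ C = {1, 2, 3, 10, 14, 23, 25, 27, 28}


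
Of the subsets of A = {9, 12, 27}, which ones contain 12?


A subset of A contains 12 iff the remaining 2 elements form any subset of A \ {12}.
Count: 2^(n-1) = 2^2 = 4
Subsets containing 12: {12}, {9, 12}, {12, 27}, {9, 12, 27}

Subsets containing 12 (4 total): {12}, {9, 12}, {12, 27}, {9, 12, 27}


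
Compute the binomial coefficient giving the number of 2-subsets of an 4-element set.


C(n,k) = n! / (k!(n-k)!)
C(4,2) = 4! / (2!2!)
= 6

C(4,2) = 6


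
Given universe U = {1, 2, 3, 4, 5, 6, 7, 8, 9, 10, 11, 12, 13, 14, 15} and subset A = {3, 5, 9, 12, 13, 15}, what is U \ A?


Aᶜ = U \ A = elements in U but not in A
U = {1, 2, 3, 4, 5, 6, 7, 8, 9, 10, 11, 12, 13, 14, 15}
A = {3, 5, 9, 12, 13, 15}
Aᶜ = {1, 2, 4, 6, 7, 8, 10, 11, 14}

Aᶜ = {1, 2, 4, 6, 7, 8, 10, 11, 14}


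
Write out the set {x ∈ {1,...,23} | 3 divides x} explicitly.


Checking each candidate:
Condition: multiples of 3 in {1,...,23}
Result = {3, 6, 9, 12, 15, 18, 21}

{3, 6, 9, 12, 15, 18, 21}


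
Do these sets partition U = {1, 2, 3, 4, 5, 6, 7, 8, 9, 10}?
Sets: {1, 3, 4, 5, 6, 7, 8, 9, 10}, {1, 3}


A partition requires: (1) non-empty parts, (2) pairwise disjoint, (3) union = U
Parts: {1, 3, 4, 5, 6, 7, 8, 9, 10}, {1, 3}
Union of parts: {1, 3, 4, 5, 6, 7, 8, 9, 10}
U = {1, 2, 3, 4, 5, 6, 7, 8, 9, 10}
All non-empty? True
Pairwise disjoint? False
Covers U? False

No, not a valid partition


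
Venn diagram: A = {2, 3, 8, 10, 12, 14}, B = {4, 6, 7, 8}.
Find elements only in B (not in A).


A = {2, 3, 8, 10, 12, 14}
B = {4, 6, 7, 8}
Region: only in B (not in A)
Elements: {4, 6, 7}

Elements only in B (not in A): {4, 6, 7}


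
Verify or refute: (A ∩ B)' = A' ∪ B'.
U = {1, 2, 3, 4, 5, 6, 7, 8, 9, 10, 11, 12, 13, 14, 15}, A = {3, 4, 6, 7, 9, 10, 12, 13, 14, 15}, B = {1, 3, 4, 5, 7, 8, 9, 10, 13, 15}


LHS: A ∩ B = {3, 4, 7, 9, 10, 13, 15}
(A ∩ B)' = U \ (A ∩ B) = {1, 2, 5, 6, 8, 11, 12, 14}
A' = {1, 2, 5, 8, 11}, B' = {2, 6, 11, 12, 14}
Claimed RHS: A' ∪ B' = {1, 2, 5, 6, 8, 11, 12, 14}
Identity is VALID: LHS = RHS = {1, 2, 5, 6, 8, 11, 12, 14} ✓

Identity is valid. (A ∩ B)' = A' ∪ B' = {1, 2, 5, 6, 8, 11, 12, 14}


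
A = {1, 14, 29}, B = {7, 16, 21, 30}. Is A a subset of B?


A ⊆ B means every element of A is in B.
Elements in A not in B: {1, 14, 29}
So A ⊄ B.

No, A ⊄ B


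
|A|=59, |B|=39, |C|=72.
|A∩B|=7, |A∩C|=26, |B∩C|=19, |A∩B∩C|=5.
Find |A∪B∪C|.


|A∪B∪C| = |A|+|B|+|C| - |A∩B|-|A∩C|-|B∩C| + |A∩B∩C|
= 59+39+72 - 7-26-19 + 5
= 170 - 52 + 5
= 123

|A ∪ B ∪ C| = 123


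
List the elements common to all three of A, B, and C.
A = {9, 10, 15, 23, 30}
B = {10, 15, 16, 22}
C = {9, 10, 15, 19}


A ∩ B = {10, 15}
(A ∩ B) ∩ C = {10, 15}

A ∩ B ∩ C = {10, 15}


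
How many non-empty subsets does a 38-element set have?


Total subsets = 2^n = 2^38 = 274877906944
Non-empty subsets exclude the empty set: 2^n - 1
= 274877906944 - 1
= 274877906943

Number of non-empty subsets = 274877906943


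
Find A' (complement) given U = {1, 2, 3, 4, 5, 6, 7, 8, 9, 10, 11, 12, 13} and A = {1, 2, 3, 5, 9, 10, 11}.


Aᶜ = U \ A = elements in U but not in A
U = {1, 2, 3, 4, 5, 6, 7, 8, 9, 10, 11, 12, 13}
A = {1, 2, 3, 5, 9, 10, 11}
Aᶜ = {4, 6, 7, 8, 12, 13}

Aᶜ = {4, 6, 7, 8, 12, 13}


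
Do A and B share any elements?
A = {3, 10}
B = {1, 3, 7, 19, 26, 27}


Disjoint means A ∩ B = ∅.
A ∩ B = {3}
A ∩ B ≠ ∅, so A and B are NOT disjoint.

Yes — A and B share the element(s) of A ∩ B = {3}, so they are not disjoint


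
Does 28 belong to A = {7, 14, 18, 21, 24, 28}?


A = {7, 14, 18, 21, 24, 28}
Checking if 28 is in A
28 is in A → True

28 ∈ A


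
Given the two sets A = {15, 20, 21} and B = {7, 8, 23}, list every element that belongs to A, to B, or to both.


A ∪ B = all elements in A or B (or both)
A = {15, 20, 21}
B = {7, 8, 23}
A ∪ B = {7, 8, 15, 20, 21, 23}

A ∪ B = {7, 8, 15, 20, 21, 23}


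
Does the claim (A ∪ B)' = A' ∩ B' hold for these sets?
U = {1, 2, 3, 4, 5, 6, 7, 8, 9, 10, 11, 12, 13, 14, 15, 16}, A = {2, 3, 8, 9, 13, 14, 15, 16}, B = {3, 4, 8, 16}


LHS: A ∪ B = {2, 3, 4, 8, 9, 13, 14, 15, 16}
(A ∪ B)' = U \ (A ∪ B) = {1, 5, 6, 7, 10, 11, 12}
A' = {1, 4, 5, 6, 7, 10, 11, 12}, B' = {1, 2, 5, 6, 7, 9, 10, 11, 12, 13, 14, 15}
Claimed RHS: A' ∩ B' = {1, 5, 6, 7, 10, 11, 12}
Identity is VALID: LHS = RHS = {1, 5, 6, 7, 10, 11, 12} ✓

Identity is valid. (A ∪ B)' = A' ∩ B' = {1, 5, 6, 7, 10, 11, 12}


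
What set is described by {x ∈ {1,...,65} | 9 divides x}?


Checking each candidate:
Condition: multiples of 9 in {1,...,65}
Result = {9, 18, 27, 36, 45, 54, 63}

{9, 18, 27, 36, 45, 54, 63}


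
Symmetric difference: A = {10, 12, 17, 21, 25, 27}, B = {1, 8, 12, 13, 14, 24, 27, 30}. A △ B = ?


A △ B = (A \ B) ∪ (B \ A) = elements in exactly one of A or B
A \ B = {10, 17, 21, 25}
B \ A = {1, 8, 13, 14, 24, 30}
A △ B = {1, 8, 10, 13, 14, 17, 21, 24, 25, 30}

A △ B = {1, 8, 10, 13, 14, 17, 21, 24, 25, 30}


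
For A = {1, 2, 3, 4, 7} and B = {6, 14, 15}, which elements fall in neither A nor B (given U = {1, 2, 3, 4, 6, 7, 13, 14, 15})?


A = {1, 2, 3, 4, 7}
B = {6, 14, 15}
Region: in neither A nor B (given U = {1, 2, 3, 4, 6, 7, 13, 14, 15})
Elements: {13}

Elements in neither A nor B (given U = {1, 2, 3, 4, 6, 7, 13, 14, 15}): {13}


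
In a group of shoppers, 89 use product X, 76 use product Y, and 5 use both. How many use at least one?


|A ∪ B| = |A| + |B| - |A ∩ B|
= 89 + 76 - 5
= 160

|A ∪ B| = 160


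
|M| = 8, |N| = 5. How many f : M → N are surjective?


n = |M| = 8, k = |N| = 5. Surjections via inclusion-exclusion:
S(n,k) = Σ(-1)^i × C(k,i) × (k-i)^n, i=0 to k
i=0: (-1)^0×C(5,0)×5^8 = 390625
i=1: (-1)^1×C(5,1)×4^8 = -327680
i=2: (-1)^2×C(5,2)×3^8 = 65610
i=3: (-1)^3×C(5,3)×2^8 = -2560
i=4: (-1)^4×C(5,4)×1^8 = 5
i=5: (-1)^5×C(5,5)×0^8 = 0
Total = 126000

Number of surjections = 126000


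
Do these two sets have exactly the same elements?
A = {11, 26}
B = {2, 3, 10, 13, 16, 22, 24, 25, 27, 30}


Two sets are equal iff they have exactly the same elements.
A = {11, 26}
B = {2, 3, 10, 13, 16, 22, 24, 25, 27, 30}
Differences: {2, 3, 10, 11, 13, 16, 22, 24, 25, 26, 27, 30}
A ≠ B

No, A ≠ B


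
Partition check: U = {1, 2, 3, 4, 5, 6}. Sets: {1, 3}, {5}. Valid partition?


A partition requires: (1) non-empty parts, (2) pairwise disjoint, (3) union = U
Parts: {1, 3}, {5}
Union of parts: {1, 3, 5}
U = {1, 2, 3, 4, 5, 6}
All non-empty? True
Pairwise disjoint? True
Covers U? False

No, not a valid partition


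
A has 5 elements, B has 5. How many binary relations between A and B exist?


A relation from A to B is any subset of A × B.
|A × B| = 5 × 5 = 25
# relations = 2^|A × B| = 2^25 = 33554432

Number of relations = 33554432


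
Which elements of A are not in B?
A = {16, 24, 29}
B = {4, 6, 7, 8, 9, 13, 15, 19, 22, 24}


A \ B = elements in A but not in B
A = {16, 24, 29}
B = {4, 6, 7, 8, 9, 13, 15, 19, 22, 24}
Remove from A any elements in B
A \ B = {16, 29}

A \ B = {16, 29}


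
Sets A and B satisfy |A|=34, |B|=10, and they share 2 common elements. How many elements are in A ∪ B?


|A ∪ B| = |A| + |B| - |A ∩ B|
= 34 + 10 - 2
= 42

|A ∪ B| = 42


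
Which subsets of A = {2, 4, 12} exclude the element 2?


A subset of A that omits 2 is a subset of A \ {2}, so there are 2^(n-1) = 2^2 = 4 of them.
Subsets excluding 2: ∅, {4}, {12}, {4, 12}

Subsets excluding 2 (4 total): ∅, {4}, {12}, {4, 12}


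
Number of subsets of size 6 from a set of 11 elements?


C(n,k) = n! / (k!(n-k)!)
C(11,6) = 11! / (6!5!)
= 462

C(11,6) = 462


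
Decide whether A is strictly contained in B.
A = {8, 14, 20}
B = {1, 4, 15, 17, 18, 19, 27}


A ⊂ B requires: A ⊆ B AND A ≠ B.
A ⊆ B? No
A ⊄ B, so A is not a proper subset.

No, A is not a proper subset of B


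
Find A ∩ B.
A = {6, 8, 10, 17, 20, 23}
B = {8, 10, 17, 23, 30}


A ∩ B = elements in both A and B
A = {6, 8, 10, 17, 20, 23}
B = {8, 10, 17, 23, 30}
A ∩ B = {8, 10, 17, 23}

A ∩ B = {8, 10, 17, 23}


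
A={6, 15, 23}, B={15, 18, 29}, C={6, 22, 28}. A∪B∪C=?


A ∪ B = {6, 15, 18, 23, 29}
(A ∪ B) ∪ C = {6, 15, 18, 22, 23, 28, 29}

A ∪ B ∪ C = {6, 15, 18, 22, 23, 28, 29}


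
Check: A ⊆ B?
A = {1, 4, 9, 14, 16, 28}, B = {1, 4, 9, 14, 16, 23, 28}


A ⊆ B means every element of A is in B.
All elements of A are in B.
So A ⊆ B.

Yes, A ⊆ B


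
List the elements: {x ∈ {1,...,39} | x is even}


Checking each candidate:
Condition: even numbers in {1,...,39}
Result = {2, 4, 6, 8, 10, 12, 14, 16, 18, 20, 22, 24, 26, 28, 30, 32, 34, 36, 38}

{2, 4, 6, 8, 10, 12, 14, 16, 18, 20, 22, 24, 26, 28, 30, 32, 34, 36, 38}


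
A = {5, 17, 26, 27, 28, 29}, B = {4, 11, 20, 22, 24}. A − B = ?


A \ B = elements in A but not in B
A = {5, 17, 26, 27, 28, 29}
B = {4, 11, 20, 22, 24}
Remove from A any elements in B
A \ B = {5, 17, 26, 27, 28, 29}

A \ B = {5, 17, 26, 27, 28, 29}


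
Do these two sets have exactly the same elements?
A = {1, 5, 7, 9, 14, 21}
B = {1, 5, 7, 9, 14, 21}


Two sets are equal iff they have exactly the same elements.
A = {1, 5, 7, 9, 14, 21}
B = {1, 5, 7, 9, 14, 21}
Same elements → A = B

Yes, A = B


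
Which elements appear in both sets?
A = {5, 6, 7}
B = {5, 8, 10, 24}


A ∩ B = elements in both A and B
A = {5, 6, 7}
B = {5, 8, 10, 24}
A ∩ B = {5}

A ∩ B = {5}


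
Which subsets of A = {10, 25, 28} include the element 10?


A subset of A contains 10 iff the remaining 2 elements form any subset of A \ {10}.
Count: 2^(n-1) = 2^2 = 4
Subsets containing 10: {10}, {10, 25}, {10, 28}, {10, 25, 28}

Subsets containing 10 (4 total): {10}, {10, 25}, {10, 28}, {10, 25, 28}


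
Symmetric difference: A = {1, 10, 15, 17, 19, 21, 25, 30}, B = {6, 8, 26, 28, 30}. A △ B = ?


A △ B = (A \ B) ∪ (B \ A) = elements in exactly one of A or B
A \ B = {1, 10, 15, 17, 19, 21, 25}
B \ A = {6, 8, 26, 28}
A △ B = {1, 6, 8, 10, 15, 17, 19, 21, 25, 26, 28}

A △ B = {1, 6, 8, 10, 15, 17, 19, 21, 25, 26, 28}


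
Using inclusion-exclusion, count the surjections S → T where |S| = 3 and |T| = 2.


n = |S| = 3, k = |T| = 2. Surjections via inclusion-exclusion:
S(n,k) = Σ(-1)^i × C(k,i) × (k-i)^n, i=0 to k
i=0: (-1)^0×C(2,0)×2^3 = 8
i=1: (-1)^1×C(2,1)×1^3 = -2
i=2: (-1)^2×C(2,2)×0^3 = 0
Total = 6

Number of surjections = 6


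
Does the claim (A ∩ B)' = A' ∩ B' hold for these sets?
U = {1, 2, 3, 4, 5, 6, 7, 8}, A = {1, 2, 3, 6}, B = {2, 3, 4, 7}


LHS: A ∩ B = {2, 3}
(A ∩ B)' = U \ (A ∩ B) = {1, 4, 5, 6, 7, 8}
A' = {4, 5, 7, 8}, B' = {1, 5, 6, 8}
Claimed RHS: A' ∩ B' = {5, 8}
Identity is INVALID: LHS = {1, 4, 5, 6, 7, 8} but the RHS claimed here equals {5, 8}. The correct form is (A ∩ B)' = A' ∪ B'.

Identity is invalid: (A ∩ B)' = {1, 4, 5, 6, 7, 8} but A' ∩ B' = {5, 8}. The correct De Morgan law is (A ∩ B)' = A' ∪ B'.


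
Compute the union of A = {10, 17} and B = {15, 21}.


A ∪ B = all elements in A or B (or both)
A = {10, 17}
B = {15, 21}
A ∪ B = {10, 15, 17, 21}

A ∪ B = {10, 15, 17, 21}


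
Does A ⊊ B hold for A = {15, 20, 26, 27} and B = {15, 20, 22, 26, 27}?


A ⊂ B requires: A ⊆ B AND A ≠ B.
A ⊆ B? Yes
A = B? No
A ⊂ B: Yes (A is a proper subset of B)

Yes, A ⊂ B


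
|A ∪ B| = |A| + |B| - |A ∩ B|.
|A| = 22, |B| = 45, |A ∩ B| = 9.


|A ∪ B| = |A| + |B| - |A ∩ B|
= 22 + 45 - 9
= 58

|A ∪ B| = 58


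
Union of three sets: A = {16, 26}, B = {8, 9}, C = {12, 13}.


A ∪ B = {8, 9, 16, 26}
(A ∪ B) ∪ C = {8, 9, 12, 13, 16, 26}

A ∪ B ∪ C = {8, 9, 12, 13, 16, 26}


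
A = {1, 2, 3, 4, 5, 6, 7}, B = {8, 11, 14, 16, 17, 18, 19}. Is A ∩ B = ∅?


Disjoint means A ∩ B = ∅.
A ∩ B = ∅
A ∩ B = ∅, so A and B are disjoint.

Yes, A and B are disjoint


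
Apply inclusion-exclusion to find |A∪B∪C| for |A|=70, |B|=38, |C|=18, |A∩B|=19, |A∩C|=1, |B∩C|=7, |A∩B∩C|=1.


|A∪B∪C| = |A|+|B|+|C| - |A∩B|-|A∩C|-|B∩C| + |A∩B∩C|
= 70+38+18 - 19-1-7 + 1
= 126 - 27 + 1
= 100

|A ∪ B ∪ C| = 100


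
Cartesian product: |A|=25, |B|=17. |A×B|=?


|A × B| = |A| × |B|
= 25 × 17
= 425

|A × B| = 425


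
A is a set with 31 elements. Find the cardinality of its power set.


Number of subsets = 2^n
= 2^31
= 2147483648

|P(A)| = 2147483648


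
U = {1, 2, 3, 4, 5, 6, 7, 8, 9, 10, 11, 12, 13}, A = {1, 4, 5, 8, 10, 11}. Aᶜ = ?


Aᶜ = U \ A = elements in U but not in A
U = {1, 2, 3, 4, 5, 6, 7, 8, 9, 10, 11, 12, 13}
A = {1, 4, 5, 8, 10, 11}
Aᶜ = {2, 3, 6, 7, 9, 12, 13}

Aᶜ = {2, 3, 6, 7, 9, 12, 13}


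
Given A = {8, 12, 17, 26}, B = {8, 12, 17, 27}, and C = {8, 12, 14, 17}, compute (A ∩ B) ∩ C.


A ∩ B = {8, 12, 17}
(A ∩ B) ∩ C = {8, 12, 17}

A ∩ B ∩ C = {8, 12, 17}


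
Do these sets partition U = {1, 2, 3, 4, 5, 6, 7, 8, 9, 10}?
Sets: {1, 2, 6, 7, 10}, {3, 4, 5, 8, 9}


A partition requires: (1) non-empty parts, (2) pairwise disjoint, (3) union = U
Parts: {1, 2, 6, 7, 10}, {3, 4, 5, 8, 9}
Union of parts: {1, 2, 3, 4, 5, 6, 7, 8, 9, 10}
U = {1, 2, 3, 4, 5, 6, 7, 8, 9, 10}
All non-empty? True
Pairwise disjoint? True
Covers U? True

Yes, valid partition


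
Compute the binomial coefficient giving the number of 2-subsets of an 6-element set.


C(n,k) = n! / (k!(n-k)!)
C(6,2) = 6! / (2!4!)
= 15

C(6,2) = 15


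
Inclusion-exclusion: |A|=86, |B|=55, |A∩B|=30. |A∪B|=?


|A ∪ B| = |A| + |B| - |A ∩ B|
= 86 + 55 - 30
= 111

|A ∪ B| = 111


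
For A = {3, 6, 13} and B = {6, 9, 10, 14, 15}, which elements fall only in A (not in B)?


A = {3, 6, 13}
B = {6, 9, 10, 14, 15}
Region: only in A (not in B)
Elements: {3, 13}

Elements only in A (not in B): {3, 13}


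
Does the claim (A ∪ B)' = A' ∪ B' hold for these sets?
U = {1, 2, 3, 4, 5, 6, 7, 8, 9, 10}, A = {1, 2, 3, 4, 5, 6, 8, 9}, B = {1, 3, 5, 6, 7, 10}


LHS: A ∪ B = {1, 2, 3, 4, 5, 6, 7, 8, 9, 10}
(A ∪ B)' = U \ (A ∪ B) = ∅
A' = {7, 10}, B' = {2, 4, 8, 9}
Claimed RHS: A' ∪ B' = {2, 4, 7, 8, 9, 10}
Identity is INVALID: LHS = ∅ but the RHS claimed here equals {2, 4, 7, 8, 9, 10}. The correct form is (A ∪ B)' = A' ∩ B'.

Identity is invalid: (A ∪ B)' = ∅ but A' ∪ B' = {2, 4, 7, 8, 9, 10}. The correct De Morgan law is (A ∪ B)' = A' ∩ B'.


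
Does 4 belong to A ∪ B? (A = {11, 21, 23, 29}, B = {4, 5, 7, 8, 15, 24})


A = {11, 21, 23, 29}, B = {4, 5, 7, 8, 15, 24}
A ∪ B = all elements in A or B
A ∪ B = {4, 5, 7, 8, 11, 15, 21, 23, 24, 29}
Checking if 4 ∈ A ∪ B
4 is in A ∪ B → True

4 ∈ A ∪ B


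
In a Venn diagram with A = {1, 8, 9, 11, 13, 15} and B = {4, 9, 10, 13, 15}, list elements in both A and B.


A = {1, 8, 9, 11, 13, 15}
B = {4, 9, 10, 13, 15}
Region: in both A and B
Elements: {9, 13, 15}

Elements in both A and B: {9, 13, 15}


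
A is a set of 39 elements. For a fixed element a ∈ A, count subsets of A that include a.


Subsets of A containing a correspond to subsets of A \ {a}, which has 38 elements.
Count = 2^(n-1) = 2^38
= 274877906944

Number of subsets containing a = 274877906944


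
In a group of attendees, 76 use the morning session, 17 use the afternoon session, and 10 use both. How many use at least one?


|A ∪ B| = |A| + |B| - |A ∩ B|
= 76 + 17 - 10
= 83

|A ∪ B| = 83


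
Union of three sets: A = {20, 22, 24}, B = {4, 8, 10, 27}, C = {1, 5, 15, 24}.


A ∪ B = {4, 8, 10, 20, 22, 24, 27}
(A ∪ B) ∪ C = {1, 4, 5, 8, 10, 15, 20, 22, 24, 27}

A ∪ B ∪ C = {1, 4, 5, 8, 10, 15, 20, 22, 24, 27}


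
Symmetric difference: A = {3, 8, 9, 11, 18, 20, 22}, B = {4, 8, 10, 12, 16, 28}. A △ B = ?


A △ B = (A \ B) ∪ (B \ A) = elements in exactly one of A or B
A \ B = {3, 9, 11, 18, 20, 22}
B \ A = {4, 10, 12, 16, 28}
A △ B = {3, 4, 9, 10, 11, 12, 16, 18, 20, 22, 28}

A △ B = {3, 4, 9, 10, 11, 12, 16, 18, 20, 22, 28}


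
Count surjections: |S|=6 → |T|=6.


n = |S| = 6, k = |T| = 6. Surjections via inclusion-exclusion:
S(n,k) = Σ(-1)^i × C(k,i) × (k-i)^n, i=0 to k
i=0: (-1)^0×C(6,0)×6^6 = 46656
i=1: (-1)^1×C(6,1)×5^6 = -93750
i=2: (-1)^2×C(6,2)×4^6 = 61440
i=3: (-1)^3×C(6,3)×3^6 = -14580
i=4: (-1)^4×C(6,4)×2^6 = 960
i=5: (-1)^5×C(6,5)×1^6 = -6
i=6: (-1)^6×C(6,6)×0^6 = 0
Total = 720

Number of surjections = 720


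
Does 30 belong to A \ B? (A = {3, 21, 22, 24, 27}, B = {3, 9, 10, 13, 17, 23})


A = {3, 21, 22, 24, 27}, B = {3, 9, 10, 13, 17, 23}
A \ B = elements in A but not in B
A \ B = {21, 22, 24, 27}
Checking if 30 ∈ A \ B
30 is not in A \ B → False

30 ∉ A \ B


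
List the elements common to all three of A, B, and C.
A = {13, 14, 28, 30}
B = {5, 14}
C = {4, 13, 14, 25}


A ∩ B = {14}
(A ∩ B) ∩ C = {14}

A ∩ B ∩ C = {14}


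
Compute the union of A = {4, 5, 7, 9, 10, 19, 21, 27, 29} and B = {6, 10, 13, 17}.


A ∪ B = all elements in A or B (or both)
A = {4, 5, 7, 9, 10, 19, 21, 27, 29}
B = {6, 10, 13, 17}
A ∪ B = {4, 5, 6, 7, 9, 10, 13, 17, 19, 21, 27, 29}

A ∪ B = {4, 5, 6, 7, 9, 10, 13, 17, 19, 21, 27, 29}


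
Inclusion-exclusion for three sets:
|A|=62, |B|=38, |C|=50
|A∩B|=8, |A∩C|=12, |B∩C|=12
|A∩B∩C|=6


|A∪B∪C| = |A|+|B|+|C| - |A∩B|-|A∩C|-|B∩C| + |A∩B∩C|
= 62+38+50 - 8-12-12 + 6
= 150 - 32 + 6
= 124

|A ∪ B ∪ C| = 124


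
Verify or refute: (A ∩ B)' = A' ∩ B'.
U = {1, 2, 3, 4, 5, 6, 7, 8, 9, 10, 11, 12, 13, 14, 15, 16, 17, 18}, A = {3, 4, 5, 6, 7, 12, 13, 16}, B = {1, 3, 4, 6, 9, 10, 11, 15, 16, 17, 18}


LHS: A ∩ B = {3, 4, 6, 16}
(A ∩ B)' = U \ (A ∩ B) = {1, 2, 5, 7, 8, 9, 10, 11, 12, 13, 14, 15, 17, 18}
A' = {1, 2, 8, 9, 10, 11, 14, 15, 17, 18}, B' = {2, 5, 7, 8, 12, 13, 14}
Claimed RHS: A' ∩ B' = {2, 8, 14}
Identity is INVALID: LHS = {1, 2, 5, 7, 8, 9, 10, 11, 12, 13, 14, 15, 17, 18} but the RHS claimed here equals {2, 8, 14}. The correct form is (A ∩ B)' = A' ∪ B'.

Identity is invalid: (A ∩ B)' = {1, 2, 5, 7, 8, 9, 10, 11, 12, 13, 14, 15, 17, 18} but A' ∩ B' = {2, 8, 14}. The correct De Morgan law is (A ∩ B)' = A' ∪ B'.


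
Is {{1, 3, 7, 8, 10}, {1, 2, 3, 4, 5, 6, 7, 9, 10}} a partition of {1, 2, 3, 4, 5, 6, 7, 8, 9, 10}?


A partition requires: (1) non-empty parts, (2) pairwise disjoint, (3) union = U
Parts: {1, 3, 7, 8, 10}, {1, 2, 3, 4, 5, 6, 7, 9, 10}
Union of parts: {1, 2, 3, 4, 5, 6, 7, 8, 9, 10}
U = {1, 2, 3, 4, 5, 6, 7, 8, 9, 10}
All non-empty? True
Pairwise disjoint? False
Covers U? True

No, not a valid partition


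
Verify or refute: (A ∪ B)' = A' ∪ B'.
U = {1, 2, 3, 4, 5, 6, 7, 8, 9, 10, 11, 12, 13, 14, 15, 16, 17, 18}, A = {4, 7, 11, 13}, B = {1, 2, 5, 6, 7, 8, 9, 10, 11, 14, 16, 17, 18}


LHS: A ∪ B = {1, 2, 4, 5, 6, 7, 8, 9, 10, 11, 13, 14, 16, 17, 18}
(A ∪ B)' = U \ (A ∪ B) = {3, 12, 15}
A' = {1, 2, 3, 5, 6, 8, 9, 10, 12, 14, 15, 16, 17, 18}, B' = {3, 4, 12, 13, 15}
Claimed RHS: A' ∪ B' = {1, 2, 3, 4, 5, 6, 8, 9, 10, 12, 13, 14, 15, 16, 17, 18}
Identity is INVALID: LHS = {3, 12, 15} but the RHS claimed here equals {1, 2, 3, 4, 5, 6, 8, 9, 10, 12, 13, 14, 15, 16, 17, 18}. The correct form is (A ∪ B)' = A' ∩ B'.

Identity is invalid: (A ∪ B)' = {3, 12, 15} but A' ∪ B' = {1, 2, 3, 4, 5, 6, 8, 9, 10, 12, 13, 14, 15, 16, 17, 18}. The correct De Morgan law is (A ∪ B)' = A' ∩ B'.


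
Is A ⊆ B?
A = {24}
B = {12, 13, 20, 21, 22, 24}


A ⊆ B means every element of A is in B.
All elements of A are in B.
So A ⊆ B.

Yes, A ⊆ B


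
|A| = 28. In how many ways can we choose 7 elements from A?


C(n,k) = n! / (k!(n-k)!)
C(28,7) = 28! / (7!21!)
= 1184040

C(28,7) = 1184040


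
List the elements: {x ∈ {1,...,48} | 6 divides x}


Checking each candidate:
Condition: multiples of 6 in {1,...,48}
Result = {6, 12, 18, 24, 30, 36, 42, 48}

{6, 12, 18, 24, 30, 36, 42, 48}


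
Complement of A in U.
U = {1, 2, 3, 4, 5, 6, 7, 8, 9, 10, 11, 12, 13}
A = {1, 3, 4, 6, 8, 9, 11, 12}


Aᶜ = U \ A = elements in U but not in A
U = {1, 2, 3, 4, 5, 6, 7, 8, 9, 10, 11, 12, 13}
A = {1, 3, 4, 6, 8, 9, 11, 12}
Aᶜ = {2, 5, 7, 10, 13}

Aᶜ = {2, 5, 7, 10, 13}


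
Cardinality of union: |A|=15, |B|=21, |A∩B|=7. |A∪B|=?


|A ∪ B| = |A| + |B| - |A ∩ B|
= 15 + 21 - 7
= 29

|A ∪ B| = 29


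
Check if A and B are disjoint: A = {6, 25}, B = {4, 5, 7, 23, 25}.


Disjoint means A ∩ B = ∅.
A ∩ B = {25}
A ∩ B ≠ ∅, so A and B are NOT disjoint.

No, A and B are not disjoint (A ∩ B = {25})


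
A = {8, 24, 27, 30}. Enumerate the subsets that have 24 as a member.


A subset of A contains 24 iff the remaining 3 elements form any subset of A \ {24}.
Count: 2^(n-1) = 2^3 = 8
Subsets containing 24: {24}, {8, 24}, {24, 27}, {24, 30}, {8, 24, 27}, {8, 24, 30}, {24, 27, 30}, {8, 24, 27, 30}

Subsets containing 24 (8 total): {24}, {8, 24}, {24, 27}, {24, 30}, {8, 24, 27}, {8, 24, 30}, {24, 27, 30}, {8, 24, 27, 30}


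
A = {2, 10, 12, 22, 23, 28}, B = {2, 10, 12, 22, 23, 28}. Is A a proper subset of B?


A ⊂ B requires: A ⊆ B AND A ≠ B.
A ⊆ B? Yes
A = B? Yes
A = B, so A is not a PROPER subset.

No, A is not a proper subset of B


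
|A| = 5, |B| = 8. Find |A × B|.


|A × B| = |A| × |B|
= 5 × 8
= 40

|A × B| = 40


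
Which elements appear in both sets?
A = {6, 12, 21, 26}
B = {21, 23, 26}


A ∩ B = elements in both A and B
A = {6, 12, 21, 26}
B = {21, 23, 26}
A ∩ B = {21, 26}

A ∩ B = {21, 26}


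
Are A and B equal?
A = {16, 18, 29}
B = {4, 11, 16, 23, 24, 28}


Two sets are equal iff they have exactly the same elements.
A = {16, 18, 29}
B = {4, 11, 16, 23, 24, 28}
Differences: {4, 11, 18, 23, 24, 28, 29}
A ≠ B

No, A ≠ B


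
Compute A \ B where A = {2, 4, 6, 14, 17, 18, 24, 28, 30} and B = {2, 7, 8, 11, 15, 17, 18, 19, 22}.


A \ B = elements in A but not in B
A = {2, 4, 6, 14, 17, 18, 24, 28, 30}
B = {2, 7, 8, 11, 15, 17, 18, 19, 22}
Remove from A any elements in B
A \ B = {4, 6, 14, 24, 28, 30}

A \ B = {4, 6, 14, 24, 28, 30}


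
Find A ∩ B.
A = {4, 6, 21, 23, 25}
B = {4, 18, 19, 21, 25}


A ∩ B = elements in both A and B
A = {4, 6, 21, 23, 25}
B = {4, 18, 19, 21, 25}
A ∩ B = {4, 21, 25}

A ∩ B = {4, 21, 25}


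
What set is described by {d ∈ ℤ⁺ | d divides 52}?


Checking each candidate:
Condition: positive divisors of 52
Result = {1, 2, 4, 13, 26, 52}

{1, 2, 4, 13, 26, 52}


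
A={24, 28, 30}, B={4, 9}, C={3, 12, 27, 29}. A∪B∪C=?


A ∪ B = {4, 9, 24, 28, 30}
(A ∪ B) ∪ C = {3, 4, 9, 12, 24, 27, 28, 29, 30}

A ∪ B ∪ C = {3, 4, 9, 12, 24, 27, 28, 29, 30}


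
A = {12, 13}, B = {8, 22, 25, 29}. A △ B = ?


A △ B = (A \ B) ∪ (B \ A) = elements in exactly one of A or B
A \ B = {12, 13}
B \ A = {8, 22, 25, 29}
A △ B = {8, 12, 13, 22, 25, 29}

A △ B = {8, 12, 13, 22, 25, 29}


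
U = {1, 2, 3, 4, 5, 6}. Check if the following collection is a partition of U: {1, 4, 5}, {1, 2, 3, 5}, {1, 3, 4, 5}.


A partition requires: (1) non-empty parts, (2) pairwise disjoint, (3) union = U
Parts: {1, 4, 5}, {1, 2, 3, 5}, {1, 3, 4, 5}
Union of parts: {1, 2, 3, 4, 5}
U = {1, 2, 3, 4, 5, 6}
All non-empty? True
Pairwise disjoint? False
Covers U? False

No, not a valid partition


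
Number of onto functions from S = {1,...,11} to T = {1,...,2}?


n = |S| = 11, k = |T| = 2. Surjections via inclusion-exclusion:
S(n,k) = Σ(-1)^i × C(k,i) × (k-i)^n, i=0 to k
i=0: (-1)^0×C(2,0)×2^11 = 2048
i=1: (-1)^1×C(2,1)×1^11 = -2
i=2: (-1)^2×C(2,2)×0^11 = 0
Total = 2046

Number of surjections = 2046


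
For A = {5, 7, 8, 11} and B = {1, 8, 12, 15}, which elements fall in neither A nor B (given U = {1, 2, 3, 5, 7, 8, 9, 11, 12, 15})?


A = {5, 7, 8, 11}
B = {1, 8, 12, 15}
Region: in neither A nor B (given U = {1, 2, 3, 5, 7, 8, 9, 11, 12, 15})
Elements: {2, 3, 9}

Elements in neither A nor B (given U = {1, 2, 3, 5, 7, 8, 9, 11, 12, 15}): {2, 3, 9}


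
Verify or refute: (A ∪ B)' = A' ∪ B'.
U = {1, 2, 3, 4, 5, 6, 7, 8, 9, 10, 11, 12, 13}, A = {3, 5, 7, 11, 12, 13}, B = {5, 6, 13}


LHS: A ∪ B = {3, 5, 6, 7, 11, 12, 13}
(A ∪ B)' = U \ (A ∪ B) = {1, 2, 4, 8, 9, 10}
A' = {1, 2, 4, 6, 8, 9, 10}, B' = {1, 2, 3, 4, 7, 8, 9, 10, 11, 12}
Claimed RHS: A' ∪ B' = {1, 2, 3, 4, 6, 7, 8, 9, 10, 11, 12}
Identity is INVALID: LHS = {1, 2, 4, 8, 9, 10} but the RHS claimed here equals {1, 2, 3, 4, 6, 7, 8, 9, 10, 11, 12}. The correct form is (A ∪ B)' = A' ∩ B'.

Identity is invalid: (A ∪ B)' = {1, 2, 4, 8, 9, 10} but A' ∪ B' = {1, 2, 3, 4, 6, 7, 8, 9, 10, 11, 12}. The correct De Morgan law is (A ∪ B)' = A' ∩ B'.


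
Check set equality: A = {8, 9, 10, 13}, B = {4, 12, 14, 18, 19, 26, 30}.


Two sets are equal iff they have exactly the same elements.
A = {8, 9, 10, 13}
B = {4, 12, 14, 18, 19, 26, 30}
Differences: {4, 8, 9, 10, 12, 13, 14, 18, 19, 26, 30}
A ≠ B

No, A ≠ B


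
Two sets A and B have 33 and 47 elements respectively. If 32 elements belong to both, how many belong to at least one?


|A ∪ B| = |A| + |B| - |A ∩ B|
= 33 + 47 - 32
= 48

|A ∪ B| = 48


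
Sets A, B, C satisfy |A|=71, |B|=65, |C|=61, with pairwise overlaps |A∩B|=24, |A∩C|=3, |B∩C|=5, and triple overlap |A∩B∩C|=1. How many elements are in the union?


|A∪B∪C| = |A|+|B|+|C| - |A∩B|-|A∩C|-|B∩C| + |A∩B∩C|
= 71+65+61 - 24-3-5 + 1
= 197 - 32 + 1
= 166

|A ∪ B ∪ C| = 166


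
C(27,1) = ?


C(n,k) = n! / (k!(n-k)!)
C(27,1) = 27! / (1!26!)
= 27

C(27,1) = 27


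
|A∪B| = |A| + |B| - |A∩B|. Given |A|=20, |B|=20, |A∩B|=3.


|A ∪ B| = |A| + |B| - |A ∩ B|
= 20 + 20 - 3
= 37

|A ∪ B| = 37


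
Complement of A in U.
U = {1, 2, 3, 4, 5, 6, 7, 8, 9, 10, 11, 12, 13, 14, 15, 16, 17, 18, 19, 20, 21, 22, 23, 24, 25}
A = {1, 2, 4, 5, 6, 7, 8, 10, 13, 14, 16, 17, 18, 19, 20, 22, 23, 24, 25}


Aᶜ = U \ A = elements in U but not in A
U = {1, 2, 3, 4, 5, 6, 7, 8, 9, 10, 11, 12, 13, 14, 15, 16, 17, 18, 19, 20, 21, 22, 23, 24, 25}
A = {1, 2, 4, 5, 6, 7, 8, 10, 13, 14, 16, 17, 18, 19, 20, 22, 23, 24, 25}
Aᶜ = {3, 9, 11, 12, 15, 21}

Aᶜ = {3, 9, 11, 12, 15, 21}


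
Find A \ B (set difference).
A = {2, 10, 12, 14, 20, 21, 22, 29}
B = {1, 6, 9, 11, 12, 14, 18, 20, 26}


A \ B = elements in A but not in B
A = {2, 10, 12, 14, 20, 21, 22, 29}
B = {1, 6, 9, 11, 12, 14, 18, 20, 26}
Remove from A any elements in B
A \ B = {2, 10, 21, 22, 29}

A \ B = {2, 10, 21, 22, 29}


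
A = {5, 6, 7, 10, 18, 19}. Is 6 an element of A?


A = {5, 6, 7, 10, 18, 19}
Checking if 6 is in A
6 is in A → True

6 ∈ A


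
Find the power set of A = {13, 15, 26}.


|A| = 3, so |P(A)| = 2^3 = 8
Enumerate subsets by cardinality (0 to 3):
∅, {13}, {15}, {26}, {13, 15}, {13, 26}, {15, 26}, {13, 15, 26}

P(A) has 8 subsets: ∅, {13}, {15}, {26}, {13, 15}, {13, 26}, {15, 26}, {13, 15, 26}


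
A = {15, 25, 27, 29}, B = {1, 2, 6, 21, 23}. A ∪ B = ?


A ∪ B = all elements in A or B (or both)
A = {15, 25, 27, 29}
B = {1, 2, 6, 21, 23}
A ∪ B = {1, 2, 6, 15, 21, 23, 25, 27, 29}

A ∪ B = {1, 2, 6, 15, 21, 23, 25, 27, 29}


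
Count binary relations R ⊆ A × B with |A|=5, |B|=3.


A relation from A to B is any subset of A × B.
|A × B| = 5 × 3 = 15
# relations = 2^|A × B| = 2^15 = 32768

Number of relations = 32768


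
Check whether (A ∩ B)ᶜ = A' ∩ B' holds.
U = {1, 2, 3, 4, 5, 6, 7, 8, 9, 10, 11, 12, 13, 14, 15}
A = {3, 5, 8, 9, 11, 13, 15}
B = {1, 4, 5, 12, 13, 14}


LHS: A ∩ B = {5, 13}
(A ∩ B)' = U \ (A ∩ B) = {1, 2, 3, 4, 6, 7, 8, 9, 10, 11, 12, 14, 15}
A' = {1, 2, 4, 6, 7, 10, 12, 14}, B' = {2, 3, 6, 7, 8, 9, 10, 11, 15}
Claimed RHS: A' ∩ B' = {2, 6, 7, 10}
Identity is INVALID: LHS = {1, 2, 3, 4, 6, 7, 8, 9, 10, 11, 12, 14, 15} but the RHS claimed here equals {2, 6, 7, 10}. The correct form is (A ∩ B)' = A' ∪ B'.

Identity is invalid: (A ∩ B)' = {1, 2, 3, 4, 6, 7, 8, 9, 10, 11, 12, 14, 15} but A' ∩ B' = {2, 6, 7, 10}. The correct De Morgan law is (A ∩ B)' = A' ∪ B'.


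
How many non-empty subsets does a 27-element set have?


Total subsets = 2^n = 2^27 = 134217728
Non-empty subsets exclude the empty set: 2^n - 1
= 134217728 - 1
= 134217727

Number of non-empty subsets = 134217727


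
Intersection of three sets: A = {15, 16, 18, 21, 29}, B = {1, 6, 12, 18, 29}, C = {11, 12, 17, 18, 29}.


A ∩ B = {18, 29}
(A ∩ B) ∩ C = {18, 29}

A ∩ B ∩ C = {18, 29}


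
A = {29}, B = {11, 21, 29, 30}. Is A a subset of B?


A ⊆ B means every element of A is in B.
All elements of A are in B.
So A ⊆ B.

Yes, A ⊆ B


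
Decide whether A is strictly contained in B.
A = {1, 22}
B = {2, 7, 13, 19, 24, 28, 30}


A ⊂ B requires: A ⊆ B AND A ≠ B.
A ⊆ B? No
A ⊄ B, so A is not a proper subset.

No, A is not a proper subset of B


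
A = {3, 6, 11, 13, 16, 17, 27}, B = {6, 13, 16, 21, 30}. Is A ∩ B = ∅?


Disjoint means A ∩ B = ∅.
A ∩ B = {6, 13, 16}
A ∩ B ≠ ∅, so A and B are NOT disjoint.

No, A and B are not disjoint (A ∩ B = {6, 13, 16})


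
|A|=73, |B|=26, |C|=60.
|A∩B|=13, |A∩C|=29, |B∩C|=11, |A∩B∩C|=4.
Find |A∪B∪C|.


|A∪B∪C| = |A|+|B|+|C| - |A∩B|-|A∩C|-|B∩C| + |A∩B∩C|
= 73+26+60 - 13-29-11 + 4
= 159 - 53 + 4
= 110

|A ∪ B ∪ C| = 110


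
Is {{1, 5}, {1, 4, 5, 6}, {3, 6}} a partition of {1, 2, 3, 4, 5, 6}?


A partition requires: (1) non-empty parts, (2) pairwise disjoint, (3) union = U
Parts: {1, 5}, {1, 4, 5, 6}, {3, 6}
Union of parts: {1, 3, 4, 5, 6}
U = {1, 2, 3, 4, 5, 6}
All non-empty? True
Pairwise disjoint? False
Covers U? False

No, not a valid partition


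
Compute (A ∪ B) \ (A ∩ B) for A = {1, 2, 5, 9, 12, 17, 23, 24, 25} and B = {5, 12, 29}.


A △ B = (A \ B) ∪ (B \ A) = elements in exactly one of A or B
A \ B = {1, 2, 9, 17, 23, 24, 25}
B \ A = {29}
A △ B = {1, 2, 9, 17, 23, 24, 25, 29}

A △ B = {1, 2, 9, 17, 23, 24, 25, 29}


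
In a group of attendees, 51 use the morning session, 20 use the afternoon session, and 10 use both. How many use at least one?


|A ∪ B| = |A| + |B| - |A ∩ B|
= 51 + 20 - 10
= 61

|A ∪ B| = 61


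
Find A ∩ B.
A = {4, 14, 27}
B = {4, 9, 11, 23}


A ∩ B = elements in both A and B
A = {4, 14, 27}
B = {4, 9, 11, 23}
A ∩ B = {4}

A ∩ B = {4}


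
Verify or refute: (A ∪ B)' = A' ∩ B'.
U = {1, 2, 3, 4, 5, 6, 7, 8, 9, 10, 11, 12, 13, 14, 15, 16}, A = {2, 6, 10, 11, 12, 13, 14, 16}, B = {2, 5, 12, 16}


LHS: A ∪ B = {2, 5, 6, 10, 11, 12, 13, 14, 16}
(A ∪ B)' = U \ (A ∪ B) = {1, 3, 4, 7, 8, 9, 15}
A' = {1, 3, 4, 5, 7, 8, 9, 15}, B' = {1, 3, 4, 6, 7, 8, 9, 10, 11, 13, 14, 15}
Claimed RHS: A' ∩ B' = {1, 3, 4, 7, 8, 9, 15}
Identity is VALID: LHS = RHS = {1, 3, 4, 7, 8, 9, 15} ✓

Identity is valid. (A ∪ B)' = A' ∩ B' = {1, 3, 4, 7, 8, 9, 15}


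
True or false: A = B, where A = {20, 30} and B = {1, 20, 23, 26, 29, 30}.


Two sets are equal iff they have exactly the same elements.
A = {20, 30}
B = {1, 20, 23, 26, 29, 30}
Differences: {1, 23, 26, 29}
A ≠ B

No, A ≠ B


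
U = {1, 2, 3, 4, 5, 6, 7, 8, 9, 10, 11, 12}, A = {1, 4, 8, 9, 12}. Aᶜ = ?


Aᶜ = U \ A = elements in U but not in A
U = {1, 2, 3, 4, 5, 6, 7, 8, 9, 10, 11, 12}
A = {1, 4, 8, 9, 12}
Aᶜ = {2, 3, 5, 6, 7, 10, 11}

Aᶜ = {2, 3, 5, 6, 7, 10, 11}


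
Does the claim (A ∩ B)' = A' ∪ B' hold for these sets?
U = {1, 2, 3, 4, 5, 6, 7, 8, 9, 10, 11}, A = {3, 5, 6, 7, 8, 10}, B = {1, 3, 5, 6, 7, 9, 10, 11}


LHS: A ∩ B = {3, 5, 6, 7, 10}
(A ∩ B)' = U \ (A ∩ B) = {1, 2, 4, 8, 9, 11}
A' = {1, 2, 4, 9, 11}, B' = {2, 4, 8}
Claimed RHS: A' ∪ B' = {1, 2, 4, 8, 9, 11}
Identity is VALID: LHS = RHS = {1, 2, 4, 8, 9, 11} ✓

Identity is valid. (A ∩ B)' = A' ∪ B' = {1, 2, 4, 8, 9, 11}


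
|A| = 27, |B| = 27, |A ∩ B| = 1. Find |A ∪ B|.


|A ∪ B| = |A| + |B| - |A ∩ B|
= 27 + 27 - 1
= 53

|A ∪ B| = 53


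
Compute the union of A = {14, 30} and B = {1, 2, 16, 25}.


A ∪ B = all elements in A or B (or both)
A = {14, 30}
B = {1, 2, 16, 25}
A ∪ B = {1, 2, 14, 16, 25, 30}

A ∪ B = {1, 2, 14, 16, 25, 30}


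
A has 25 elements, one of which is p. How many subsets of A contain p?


Subsets of A containing p correspond to subsets of A \ {p}, which has 24 elements.
Count = 2^(n-1) = 2^24
= 16777216

Number of subsets containing p = 16777216


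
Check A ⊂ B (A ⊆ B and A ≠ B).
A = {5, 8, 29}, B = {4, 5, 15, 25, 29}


A ⊂ B requires: A ⊆ B AND A ≠ B.
A ⊆ B? No
A ⊄ B, so A is not a proper subset.

No, A is not a proper subset of B


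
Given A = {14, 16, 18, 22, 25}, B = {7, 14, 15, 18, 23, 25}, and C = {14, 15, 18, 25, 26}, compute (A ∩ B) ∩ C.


A ∩ B = {14, 18, 25}
(A ∩ B) ∩ C = {14, 18, 25}

A ∩ B ∩ C = {14, 18, 25}


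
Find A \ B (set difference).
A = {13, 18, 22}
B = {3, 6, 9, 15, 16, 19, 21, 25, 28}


A \ B = elements in A but not in B
A = {13, 18, 22}
B = {3, 6, 9, 15, 16, 19, 21, 25, 28}
Remove from A any elements in B
A \ B = {13, 18, 22}

A \ B = {13, 18, 22}


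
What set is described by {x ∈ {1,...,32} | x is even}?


Checking each candidate:
Condition: even numbers in {1,...,32}
Result = {2, 4, 6, 8, 10, 12, 14, 16, 18, 20, 22, 24, 26, 28, 30, 32}

{2, 4, 6, 8, 10, 12, 14, 16, 18, 20, 22, 24, 26, 28, 30, 32}


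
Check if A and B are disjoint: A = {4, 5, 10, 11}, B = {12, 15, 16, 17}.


Disjoint means A ∩ B = ∅.
A ∩ B = ∅
A ∩ B = ∅, so A and B are disjoint.

Yes, A and B are disjoint


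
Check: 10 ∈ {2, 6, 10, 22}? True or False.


A = {2, 6, 10, 22}
Checking if 10 is in A
10 is in A → True

10 ∈ A


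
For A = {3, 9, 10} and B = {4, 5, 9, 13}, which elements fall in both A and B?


A = {3, 9, 10}
B = {4, 5, 9, 13}
Region: in both A and B
Elements: {9}

Elements in both A and B: {9}


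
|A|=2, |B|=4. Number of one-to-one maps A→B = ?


An injection sends each of |A| = 2 inputs to a distinct output in B.
# injections = |B|·(|B|-1)·…·(|B|-|A|+1) = 4! / (4 - 2)!
= 4 × 3
= 12

Number of injections = 12


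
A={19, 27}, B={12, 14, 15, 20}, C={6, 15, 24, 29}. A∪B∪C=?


A ∪ B = {12, 14, 15, 19, 20, 27}
(A ∪ B) ∪ C = {6, 12, 14, 15, 19, 20, 24, 27, 29}

A ∪ B ∪ C = {6, 12, 14, 15, 19, 20, 24, 27, 29}


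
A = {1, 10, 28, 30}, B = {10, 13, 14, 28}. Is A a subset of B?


A ⊆ B means every element of A is in B.
Elements in A not in B: {1, 30}
So A ⊄ B.

No, A ⊄ B


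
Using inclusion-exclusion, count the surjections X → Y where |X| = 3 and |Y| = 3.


n = |X| = 3, k = |Y| = 3. Surjections via inclusion-exclusion:
S(n,k) = Σ(-1)^i × C(k,i) × (k-i)^n, i=0 to k
i=0: (-1)^0×C(3,0)×3^3 = 27
i=1: (-1)^1×C(3,1)×2^3 = -24
i=2: (-1)^2×C(3,2)×1^3 = 3
i=3: (-1)^3×C(3,3)×0^3 = 0
Total = 6

Number of surjections = 6


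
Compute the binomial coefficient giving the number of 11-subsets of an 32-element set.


C(n,k) = n! / (k!(n-k)!)
C(32,11) = 32! / (11!21!)
= 129024480

C(32,11) = 129024480


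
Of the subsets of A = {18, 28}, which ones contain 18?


A subset of A contains 18 iff the remaining 1 elements form any subset of A \ {18}.
Count: 2^(n-1) = 2^1 = 2
Subsets containing 18: {18}, {18, 28}

Subsets containing 18 (2 total): {18}, {18, 28}


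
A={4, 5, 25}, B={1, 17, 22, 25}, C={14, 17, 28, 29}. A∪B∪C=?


A ∪ B = {1, 4, 5, 17, 22, 25}
(A ∪ B) ∪ C = {1, 4, 5, 14, 17, 22, 25, 28, 29}

A ∪ B ∪ C = {1, 4, 5, 14, 17, 22, 25, 28, 29}


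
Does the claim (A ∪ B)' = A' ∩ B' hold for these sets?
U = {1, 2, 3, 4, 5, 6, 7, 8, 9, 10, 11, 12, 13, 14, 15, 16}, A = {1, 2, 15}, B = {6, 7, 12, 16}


LHS: A ∪ B = {1, 2, 6, 7, 12, 15, 16}
(A ∪ B)' = U \ (A ∪ B) = {3, 4, 5, 8, 9, 10, 11, 13, 14}
A' = {3, 4, 5, 6, 7, 8, 9, 10, 11, 12, 13, 14, 16}, B' = {1, 2, 3, 4, 5, 8, 9, 10, 11, 13, 14, 15}
Claimed RHS: A' ∩ B' = {3, 4, 5, 8, 9, 10, 11, 13, 14}
Identity is VALID: LHS = RHS = {3, 4, 5, 8, 9, 10, 11, 13, 14} ✓

Identity is valid. (A ∪ B)' = A' ∩ B' = {3, 4, 5, 8, 9, 10, 11, 13, 14}


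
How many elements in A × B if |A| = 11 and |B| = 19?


|A × B| = |A| × |B|
= 11 × 19
= 209

|A × B| = 209


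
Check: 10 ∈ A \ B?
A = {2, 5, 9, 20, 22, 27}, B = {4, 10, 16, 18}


A = {2, 5, 9, 20, 22, 27}, B = {4, 10, 16, 18}
A \ B = elements in A but not in B
A \ B = {2, 5, 9, 20, 22, 27}
Checking if 10 ∈ A \ B
10 is not in A \ B → False

10 ∉ A \ B


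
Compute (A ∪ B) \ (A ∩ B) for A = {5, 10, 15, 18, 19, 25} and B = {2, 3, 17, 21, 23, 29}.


A △ B = (A \ B) ∪ (B \ A) = elements in exactly one of A or B
A \ B = {5, 10, 15, 18, 19, 25}
B \ A = {2, 3, 17, 21, 23, 29}
A △ B = {2, 3, 5, 10, 15, 17, 18, 19, 21, 23, 25, 29}

A △ B = {2, 3, 5, 10, 15, 17, 18, 19, 21, 23, 25, 29}


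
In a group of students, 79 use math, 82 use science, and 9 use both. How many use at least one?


|A ∪ B| = |A| + |B| - |A ∩ B|
= 79 + 82 - 9
= 152

|A ∪ B| = 152


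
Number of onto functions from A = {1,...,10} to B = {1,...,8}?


n = |A| = 10, k = |B| = 8. Surjections via inclusion-exclusion:
S(n,k) = Σ(-1)^i × C(k,i) × (k-i)^n, i=0 to k
i=0: (-1)^0×C(8,0)×8^10 = 1073741824
i=1: (-1)^1×C(8,1)×7^10 = -2259801992
i=2: (-1)^2×C(8,2)×6^10 = 1693052928
i=3: (-1)^3×C(8,3)×5^10 = -546875000
i=4: (-1)^4×C(8,4)×4^10 = 73400320
i=5: (-1)^5×C(8,5)×3^10 = -3306744
i=6: (-1)^6×C(8,6)×2^10 = 28672
i=7: (-1)^7×C(8,7)×1^10 = -8
i=8: (-1)^8×C(8,8)×0^10 = 0
Total = 30240000

Number of surjections = 30240000


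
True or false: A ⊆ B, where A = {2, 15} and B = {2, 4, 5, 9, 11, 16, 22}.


A ⊆ B means every element of A is in B.
Elements in A not in B: {15}
So A ⊄ B.

No, A ⊄ B


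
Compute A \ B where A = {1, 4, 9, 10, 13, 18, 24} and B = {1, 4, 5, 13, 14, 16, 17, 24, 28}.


A \ B = elements in A but not in B
A = {1, 4, 9, 10, 13, 18, 24}
B = {1, 4, 5, 13, 14, 16, 17, 24, 28}
Remove from A any elements in B
A \ B = {9, 10, 18}

A \ B = {9, 10, 18}


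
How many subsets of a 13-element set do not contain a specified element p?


Subsets of A avoiding p are subsets of A \ {p}, which has 12 elements.
Count = 2^(n-1) = 2^12
= 4096

Number of subsets avoiding p = 4096


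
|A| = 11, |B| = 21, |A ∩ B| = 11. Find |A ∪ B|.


|A ∪ B| = |A| + |B| - |A ∩ B|
= 11 + 21 - 11
= 21

|A ∪ B| = 21


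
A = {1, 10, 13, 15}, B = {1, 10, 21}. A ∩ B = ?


A ∩ B = elements in both A and B
A = {1, 10, 13, 15}
B = {1, 10, 21}
A ∩ B = {1, 10}

A ∩ B = {1, 10}


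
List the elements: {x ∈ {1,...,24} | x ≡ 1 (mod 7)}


Checking each candidate:
Condition: x in {1,...,24} with x ≡ 1 (mod 7)
Result = {1, 8, 15, 22}

{1, 8, 15, 22}


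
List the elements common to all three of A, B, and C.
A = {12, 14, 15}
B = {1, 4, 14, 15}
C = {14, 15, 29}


A ∩ B = {14, 15}
(A ∩ B) ∩ C = {14, 15}

A ∩ B ∩ C = {14, 15}


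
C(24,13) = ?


C(n,k) = n! / (k!(n-k)!)
C(24,13) = 24! / (13!11!)
= 2496144

C(24,13) = 2496144


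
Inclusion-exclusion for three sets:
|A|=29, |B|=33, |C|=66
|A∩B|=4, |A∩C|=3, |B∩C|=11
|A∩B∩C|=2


|A∪B∪C| = |A|+|B|+|C| - |A∩B|-|A∩C|-|B∩C| + |A∩B∩C|
= 29+33+66 - 4-3-11 + 2
= 128 - 18 + 2
= 112

|A ∪ B ∪ C| = 112
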